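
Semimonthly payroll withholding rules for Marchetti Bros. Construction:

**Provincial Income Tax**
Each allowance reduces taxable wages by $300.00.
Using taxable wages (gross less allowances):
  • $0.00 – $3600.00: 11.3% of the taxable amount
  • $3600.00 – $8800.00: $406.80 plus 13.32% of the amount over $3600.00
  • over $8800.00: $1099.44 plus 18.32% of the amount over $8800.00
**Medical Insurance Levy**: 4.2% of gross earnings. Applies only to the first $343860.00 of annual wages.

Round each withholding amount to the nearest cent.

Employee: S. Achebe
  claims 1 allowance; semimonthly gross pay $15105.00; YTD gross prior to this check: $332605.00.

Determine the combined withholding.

$2672.27

Provincial Income Tax: taxable = $15105.00 − 1×$300.00 = $14805.00
  $1099.44 + 18.32% × ($14805.00 − $8800.00) = $1099.44 + 18.32% × $6005.00 = $2199.56
Medical Insurance Levy: cap $343860.00 − YTD $332605.00 = $11255.00 subject; 4.2% × $11255.00 = $472.71
Total: $2199.56 + $472.71 = $2672.27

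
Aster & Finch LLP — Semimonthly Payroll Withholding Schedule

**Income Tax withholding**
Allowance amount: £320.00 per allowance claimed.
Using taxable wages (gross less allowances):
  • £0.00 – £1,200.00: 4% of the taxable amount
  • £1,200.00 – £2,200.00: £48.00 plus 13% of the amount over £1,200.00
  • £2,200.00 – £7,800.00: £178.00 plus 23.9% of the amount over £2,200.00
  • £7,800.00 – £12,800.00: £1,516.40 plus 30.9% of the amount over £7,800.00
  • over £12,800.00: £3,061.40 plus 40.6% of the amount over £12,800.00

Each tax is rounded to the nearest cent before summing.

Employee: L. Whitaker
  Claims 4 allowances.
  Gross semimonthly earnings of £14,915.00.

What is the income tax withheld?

Income Tax: taxable = £14,915.00 − 4×£320.00 = £13,635.00
  £3,061.40 + 40.6% × (£13,635.00 − £12,800.00) = £3,061.40 + 40.6% × £835.00 = £3,400.41

£3,400.41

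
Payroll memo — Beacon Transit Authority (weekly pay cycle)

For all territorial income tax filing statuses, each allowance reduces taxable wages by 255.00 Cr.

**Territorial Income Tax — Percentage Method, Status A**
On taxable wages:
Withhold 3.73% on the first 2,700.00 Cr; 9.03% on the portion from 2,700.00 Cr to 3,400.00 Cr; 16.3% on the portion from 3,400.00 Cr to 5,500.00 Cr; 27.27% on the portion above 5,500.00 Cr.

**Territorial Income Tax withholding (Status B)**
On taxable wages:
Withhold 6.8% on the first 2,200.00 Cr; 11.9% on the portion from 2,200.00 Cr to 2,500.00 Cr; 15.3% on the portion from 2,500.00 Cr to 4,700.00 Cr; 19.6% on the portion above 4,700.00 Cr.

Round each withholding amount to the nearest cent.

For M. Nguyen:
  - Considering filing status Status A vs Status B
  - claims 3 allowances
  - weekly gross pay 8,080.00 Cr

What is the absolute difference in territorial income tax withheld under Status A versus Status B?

Territorial Income Tax (Status A): taxable = 8,080.00 Cr − 3×255.00 Cr = 7,315.00 Cr
  506.22 Cr + 27.27% × (7,315.00 Cr − 5,500.00 Cr) = 506.22 Cr + 27.27% × 1,815.00 Cr = 1,001.17 Cr
Territorial Income Tax (Status B): taxable = 8,080.00 Cr − 3×255.00 Cr = 7,315.00 Cr
  521.90 Cr + 19.6% × (7,315.00 Cr − 4,700.00 Cr) = 521.90 Cr + 19.6% × 2,615.00 Cr = 1,034.44 Cr
Difference: |1,001.17 Cr − 1,034.44 Cr| = 33.27 Cr (higher under Status B)

33.27 Cr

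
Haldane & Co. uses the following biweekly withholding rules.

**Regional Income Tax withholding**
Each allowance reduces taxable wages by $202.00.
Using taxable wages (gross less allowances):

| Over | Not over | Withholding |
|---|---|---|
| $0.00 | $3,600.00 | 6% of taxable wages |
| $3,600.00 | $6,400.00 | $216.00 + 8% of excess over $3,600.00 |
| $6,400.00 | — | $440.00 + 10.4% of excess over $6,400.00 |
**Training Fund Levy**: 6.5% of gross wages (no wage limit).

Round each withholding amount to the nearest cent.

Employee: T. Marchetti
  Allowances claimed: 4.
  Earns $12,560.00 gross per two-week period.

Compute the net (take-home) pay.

Regional Income Tax: taxable = $12,560.00 − 4×$202.00 = $11,752.00
  $440.00 + 10.4% × ($11,752.00 − $6,400.00) = $440.00 + 10.4% × $5,352.00 = $996.61
Training Fund Levy: 6.5% × $12,560.00 = $816.40
Total withheld: $996.61 + $816.40 = $1,813.01
Net pay: $12,560.00 − $1,813.01 = $10,746.99

$10,746.99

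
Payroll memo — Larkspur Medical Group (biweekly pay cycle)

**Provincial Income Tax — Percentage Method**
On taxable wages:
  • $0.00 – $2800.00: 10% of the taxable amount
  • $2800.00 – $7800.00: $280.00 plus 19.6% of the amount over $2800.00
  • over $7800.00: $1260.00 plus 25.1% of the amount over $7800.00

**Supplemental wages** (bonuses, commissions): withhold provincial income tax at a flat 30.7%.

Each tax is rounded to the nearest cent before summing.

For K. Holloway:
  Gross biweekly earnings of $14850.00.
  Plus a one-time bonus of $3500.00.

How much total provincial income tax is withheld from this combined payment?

Provincial Income Tax: taxable = $14850.00
  $1260.00 + 25.1% × ($14850.00 − $7800.00) = $1260.00 + 25.1% × $7050.00 = $3029.55
Supplemental (30.7% flat on bonus): 30.7% × $3500.00 = $1074.50
Total provincial income tax: $3029.55 + $1074.50 = $4104.05

$4104.05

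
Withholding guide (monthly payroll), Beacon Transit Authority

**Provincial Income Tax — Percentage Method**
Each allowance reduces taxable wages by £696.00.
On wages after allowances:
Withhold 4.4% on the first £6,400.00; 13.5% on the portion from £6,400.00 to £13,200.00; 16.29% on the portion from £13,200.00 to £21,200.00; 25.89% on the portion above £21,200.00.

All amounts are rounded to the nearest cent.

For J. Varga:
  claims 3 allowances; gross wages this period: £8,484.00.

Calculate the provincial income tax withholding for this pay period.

Provincial Income Tax: taxable = £8,484.00 − 3×£696.00 = £6,396.00
  4.4% × £6,396.00 = £281.42

£281.42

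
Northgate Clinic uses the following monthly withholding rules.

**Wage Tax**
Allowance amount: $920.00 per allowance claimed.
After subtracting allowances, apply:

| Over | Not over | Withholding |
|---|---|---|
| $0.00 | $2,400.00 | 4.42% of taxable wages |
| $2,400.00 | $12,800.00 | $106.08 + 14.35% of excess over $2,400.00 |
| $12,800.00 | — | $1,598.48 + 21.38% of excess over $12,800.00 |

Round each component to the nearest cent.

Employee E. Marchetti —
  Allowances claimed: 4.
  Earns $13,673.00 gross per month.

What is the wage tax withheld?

Wage Tax: taxable = $13,673.00 − 4×$920.00 = $9,993.00
  $106.08 + 14.35% × ($9,993.00 − $2,400.00) = $106.08 + 14.35% × $7,593.00 = $1,195.68

$1,195.68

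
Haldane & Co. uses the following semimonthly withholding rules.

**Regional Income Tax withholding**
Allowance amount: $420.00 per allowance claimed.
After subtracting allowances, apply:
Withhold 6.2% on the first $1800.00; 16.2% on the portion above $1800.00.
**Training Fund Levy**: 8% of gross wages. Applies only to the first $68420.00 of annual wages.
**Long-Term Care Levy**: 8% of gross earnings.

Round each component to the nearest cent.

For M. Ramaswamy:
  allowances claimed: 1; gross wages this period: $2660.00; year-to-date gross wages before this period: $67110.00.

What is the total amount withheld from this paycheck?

Regional Income Tax: taxable = $2660.00 − 1×$420.00 = $2240.00
  $111.60 + 16.2% × ($2240.00 − $1800.00) = $111.60 + 16.2% × $440.00 = $182.88
Training Fund Levy: cap $68420.00 − YTD $67110.00 = $1310.00 subject; 8% × $1310.00 = $104.80
Long-Term Care Levy: 8% × $2660.00 = $212.80
Total: $182.88 + $104.80 + $212.80 = $500.48

$500.48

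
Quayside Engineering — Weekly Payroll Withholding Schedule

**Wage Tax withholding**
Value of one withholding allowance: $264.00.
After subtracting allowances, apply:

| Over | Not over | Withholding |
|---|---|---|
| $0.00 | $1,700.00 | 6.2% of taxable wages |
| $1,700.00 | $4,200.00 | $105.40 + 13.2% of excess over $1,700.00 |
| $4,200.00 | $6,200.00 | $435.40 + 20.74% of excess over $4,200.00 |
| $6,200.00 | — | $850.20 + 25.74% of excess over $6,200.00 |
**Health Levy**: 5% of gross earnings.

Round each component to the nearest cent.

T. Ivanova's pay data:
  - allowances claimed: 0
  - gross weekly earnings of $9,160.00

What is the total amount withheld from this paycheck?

$2,070.10

Wage Tax: taxable = $9,160.00
  $850.20 + 25.74% × ($9,160.00 − $6,200.00) = $850.20 + 25.74% × $2,960.00 = $1,612.10
Health Levy: 5% × $9,160.00 = $458.00
Total: $1,612.10 + $458.00 = $2,070.10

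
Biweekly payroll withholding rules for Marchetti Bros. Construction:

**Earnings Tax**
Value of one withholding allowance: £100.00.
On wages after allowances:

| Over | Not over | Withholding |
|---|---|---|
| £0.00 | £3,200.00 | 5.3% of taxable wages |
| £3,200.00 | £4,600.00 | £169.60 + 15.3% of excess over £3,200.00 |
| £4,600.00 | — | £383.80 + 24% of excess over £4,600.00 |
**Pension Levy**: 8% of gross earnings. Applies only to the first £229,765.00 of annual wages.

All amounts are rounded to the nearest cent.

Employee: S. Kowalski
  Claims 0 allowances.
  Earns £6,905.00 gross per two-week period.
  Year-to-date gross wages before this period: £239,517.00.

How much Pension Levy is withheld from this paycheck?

£0.00

Pension Levy: YTD £239,517.00 ≥ cap £229,765.00 → £0.00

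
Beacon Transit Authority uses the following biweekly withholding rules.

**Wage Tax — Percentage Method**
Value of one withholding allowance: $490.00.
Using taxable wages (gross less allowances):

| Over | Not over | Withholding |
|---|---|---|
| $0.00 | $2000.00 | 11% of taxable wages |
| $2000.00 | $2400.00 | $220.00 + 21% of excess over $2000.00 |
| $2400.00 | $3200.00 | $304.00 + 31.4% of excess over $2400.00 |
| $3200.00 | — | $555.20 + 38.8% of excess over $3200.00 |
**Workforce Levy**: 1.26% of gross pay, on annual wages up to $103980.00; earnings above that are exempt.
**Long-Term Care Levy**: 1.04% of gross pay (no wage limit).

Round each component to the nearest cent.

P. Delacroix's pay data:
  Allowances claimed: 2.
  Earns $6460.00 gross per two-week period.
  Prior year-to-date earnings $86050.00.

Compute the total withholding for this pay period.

Wage Tax: taxable = $6460.00 − 2×$490.00 = $5480.00
  $555.20 + 38.8% × ($5480.00 − $3200.00) = $555.20 + 38.8% × $2280.00 = $1439.84
Workforce Levy: 1.26% × $6460.00 = $81.40
Long-Term Care Levy: 1.04% × $6460.00 = $67.18
Total: $1439.84 + $81.40 + $67.18 = $1588.42

$1588.42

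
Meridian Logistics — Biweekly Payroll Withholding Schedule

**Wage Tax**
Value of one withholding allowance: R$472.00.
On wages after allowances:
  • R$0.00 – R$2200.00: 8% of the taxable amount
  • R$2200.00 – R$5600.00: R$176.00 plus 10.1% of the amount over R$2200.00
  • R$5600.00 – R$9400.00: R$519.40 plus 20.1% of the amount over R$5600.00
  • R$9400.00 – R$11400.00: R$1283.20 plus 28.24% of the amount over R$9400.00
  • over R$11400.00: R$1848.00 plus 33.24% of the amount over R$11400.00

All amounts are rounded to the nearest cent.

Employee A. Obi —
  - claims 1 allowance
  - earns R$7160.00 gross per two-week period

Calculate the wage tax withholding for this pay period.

R$738.09

Wage Tax: taxable = R$7160.00 − 1×R$472.00 = R$6688.00
  R$519.40 + 20.1% × (R$6688.00 − R$5600.00) = R$519.40 + 20.1% × R$1088.00 = R$738.09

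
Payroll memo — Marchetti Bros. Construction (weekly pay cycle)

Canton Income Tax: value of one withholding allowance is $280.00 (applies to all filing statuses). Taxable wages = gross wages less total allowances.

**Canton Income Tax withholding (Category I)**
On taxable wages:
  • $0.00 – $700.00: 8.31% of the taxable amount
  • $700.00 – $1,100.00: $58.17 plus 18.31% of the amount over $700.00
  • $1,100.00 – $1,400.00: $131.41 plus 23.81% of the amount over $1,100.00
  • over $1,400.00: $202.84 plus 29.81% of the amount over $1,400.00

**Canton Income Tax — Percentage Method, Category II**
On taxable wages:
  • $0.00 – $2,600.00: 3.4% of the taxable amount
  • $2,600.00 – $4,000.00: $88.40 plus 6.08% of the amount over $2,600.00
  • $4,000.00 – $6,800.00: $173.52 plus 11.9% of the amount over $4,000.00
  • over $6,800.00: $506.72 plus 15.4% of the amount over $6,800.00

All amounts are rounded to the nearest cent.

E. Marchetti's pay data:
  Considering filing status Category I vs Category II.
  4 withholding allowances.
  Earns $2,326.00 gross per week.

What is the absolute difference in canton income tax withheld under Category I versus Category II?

Canton Income Tax (Category I): taxable = $2,326.00 − 4×$280.00 = $1,206.00
  $131.41 + 23.81% × ($1,206.00 − $1,100.00) = $131.41 + 23.81% × $106.00 = $156.65
Canton Income Tax (Category II): taxable = $2,326.00 − 4×$280.00 = $1,206.00
  3.4% × $1,206.00 = $41.00
Difference: |$156.65 − $41.00| = $115.65 (higher under Category I)

$115.65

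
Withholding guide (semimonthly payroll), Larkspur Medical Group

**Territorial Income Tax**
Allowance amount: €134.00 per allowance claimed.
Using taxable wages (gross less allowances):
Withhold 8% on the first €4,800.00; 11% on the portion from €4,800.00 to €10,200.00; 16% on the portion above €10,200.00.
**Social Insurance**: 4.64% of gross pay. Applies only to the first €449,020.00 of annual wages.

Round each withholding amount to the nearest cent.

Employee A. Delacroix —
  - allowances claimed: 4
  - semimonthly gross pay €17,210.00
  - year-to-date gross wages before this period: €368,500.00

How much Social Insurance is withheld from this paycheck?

€798.54

Social Insurance: 4.64% × €17,210.00 = €798.54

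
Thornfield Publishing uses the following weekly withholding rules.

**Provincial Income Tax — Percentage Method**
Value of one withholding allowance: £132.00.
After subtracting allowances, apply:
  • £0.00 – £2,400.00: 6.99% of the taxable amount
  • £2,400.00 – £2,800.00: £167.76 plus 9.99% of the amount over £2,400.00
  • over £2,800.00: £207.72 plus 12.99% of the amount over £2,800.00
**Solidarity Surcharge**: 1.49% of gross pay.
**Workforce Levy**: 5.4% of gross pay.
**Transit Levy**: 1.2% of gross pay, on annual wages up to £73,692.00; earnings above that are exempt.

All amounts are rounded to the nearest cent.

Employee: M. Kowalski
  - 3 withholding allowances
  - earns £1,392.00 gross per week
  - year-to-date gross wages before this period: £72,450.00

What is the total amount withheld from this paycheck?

£180.43

Provincial Income Tax: taxable = £1,392.00 − 3×£132.00 = £996.00
  6.99% × £996.00 = £69.62
Solidarity Surcharge: 1.49% × £1,392.00 = £20.74
Workforce Levy: 5.4% × £1,392.00 = £75.17
Transit Levy: cap £73,692.00 − YTD £72,450.00 = £1,242.00 subject; 1.2% × £1,242.00 = £14.90
Total: £69.62 + £20.74 + £75.17 + £14.90 = £180.43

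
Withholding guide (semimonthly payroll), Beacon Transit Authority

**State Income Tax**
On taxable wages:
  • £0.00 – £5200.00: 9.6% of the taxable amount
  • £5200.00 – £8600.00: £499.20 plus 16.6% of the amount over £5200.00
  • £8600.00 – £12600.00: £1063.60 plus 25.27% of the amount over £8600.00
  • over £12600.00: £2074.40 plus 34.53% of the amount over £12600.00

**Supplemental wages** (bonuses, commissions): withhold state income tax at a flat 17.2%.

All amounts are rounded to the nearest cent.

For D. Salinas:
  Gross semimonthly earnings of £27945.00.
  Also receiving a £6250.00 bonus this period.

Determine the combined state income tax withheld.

£8448.03

State Income Tax: taxable = £27945.00
  £2074.40 + 34.53% × (£27945.00 − £12600.00) = £2074.40 + 34.53% × £15345.00 = £7373.03
Supplemental (17.2% flat on bonus): 17.2% × £6250.00 = £1075.00
Total state income tax: £7373.03 + £1075.00 = £8448.03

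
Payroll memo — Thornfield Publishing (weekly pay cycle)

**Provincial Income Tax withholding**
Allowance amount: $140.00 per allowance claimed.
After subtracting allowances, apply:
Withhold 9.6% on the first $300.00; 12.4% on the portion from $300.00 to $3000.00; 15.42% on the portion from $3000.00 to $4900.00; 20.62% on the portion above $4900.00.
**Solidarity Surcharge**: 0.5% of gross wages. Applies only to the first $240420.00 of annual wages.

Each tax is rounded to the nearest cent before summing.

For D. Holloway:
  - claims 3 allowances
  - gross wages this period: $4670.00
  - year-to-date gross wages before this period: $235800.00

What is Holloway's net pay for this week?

$4090.55

Provincial Income Tax: taxable = $4670.00 − 3×$140.00 = $4250.00
  $363.60 + 15.42% × ($4250.00 − $3000.00) = $363.60 + 15.42% × $1250.00 = $556.35
Solidarity Surcharge: cap $240420.00 − YTD $235800.00 = $4620.00 subject; 0.5% × $4620.00 = $23.10
Total withheld: $556.35 + $23.10 = $579.45
Net pay: $4670.00 − $579.45 = $4090.55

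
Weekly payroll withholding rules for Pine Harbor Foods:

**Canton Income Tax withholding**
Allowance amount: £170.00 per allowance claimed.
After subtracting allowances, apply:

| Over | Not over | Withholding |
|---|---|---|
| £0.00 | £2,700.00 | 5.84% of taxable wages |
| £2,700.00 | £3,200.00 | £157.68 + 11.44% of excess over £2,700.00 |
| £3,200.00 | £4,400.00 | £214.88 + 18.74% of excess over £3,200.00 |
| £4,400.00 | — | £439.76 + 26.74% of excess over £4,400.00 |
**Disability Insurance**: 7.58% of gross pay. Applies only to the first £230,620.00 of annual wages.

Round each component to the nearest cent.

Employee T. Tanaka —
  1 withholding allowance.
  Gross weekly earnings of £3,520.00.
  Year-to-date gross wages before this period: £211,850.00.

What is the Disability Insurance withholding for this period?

Disability Insurance: 7.58% × £3,520.00 = £266.82

£266.82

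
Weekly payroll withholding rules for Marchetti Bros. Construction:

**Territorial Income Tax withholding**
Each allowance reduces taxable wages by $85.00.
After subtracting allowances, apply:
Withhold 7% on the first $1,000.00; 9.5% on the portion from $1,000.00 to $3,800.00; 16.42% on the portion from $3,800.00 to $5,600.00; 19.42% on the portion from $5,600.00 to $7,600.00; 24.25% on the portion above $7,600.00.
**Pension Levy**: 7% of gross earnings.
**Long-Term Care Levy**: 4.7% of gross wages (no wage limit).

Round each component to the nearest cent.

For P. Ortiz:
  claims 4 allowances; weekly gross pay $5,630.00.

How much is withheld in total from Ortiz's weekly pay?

Territorial Income Tax: taxable = $5,630.00 − 4×$85.00 = $5,290.00
  $336.00 + 16.42% × ($5,290.00 − $3,800.00) = $336.00 + 16.42% × $1,490.00 = $580.66
Pension Levy: 7% × $5,630.00 = $394.10
Long-Term Care Levy: 4.7% × $5,630.00 = $264.61
Total: $580.66 + $394.10 + $264.61 = $1,239.37

$1,239.37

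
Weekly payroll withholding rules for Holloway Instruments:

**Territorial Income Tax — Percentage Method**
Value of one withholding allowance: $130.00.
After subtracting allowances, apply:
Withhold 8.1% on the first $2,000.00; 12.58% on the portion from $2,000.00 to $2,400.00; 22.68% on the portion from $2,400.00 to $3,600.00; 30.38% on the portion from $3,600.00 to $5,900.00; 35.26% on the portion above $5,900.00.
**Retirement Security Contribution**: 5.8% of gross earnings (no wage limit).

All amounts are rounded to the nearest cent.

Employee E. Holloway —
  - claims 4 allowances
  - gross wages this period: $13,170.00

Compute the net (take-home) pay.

Territorial Income Tax: taxable = $13,170.00 − 4×$130.00 = $12,650.00
  $1,183.22 + 35.26% × ($12,650.00 − $5,900.00) = $1,183.22 + 35.26% × $6,750.00 = $3,563.27
Retirement Security Contribution: 5.8% × $13,170.00 = $763.86
Total withheld: $3,563.27 + $763.86 = $4,327.13
Net pay: $13,170.00 − $4,327.13 = $8,842.87

$8,842.87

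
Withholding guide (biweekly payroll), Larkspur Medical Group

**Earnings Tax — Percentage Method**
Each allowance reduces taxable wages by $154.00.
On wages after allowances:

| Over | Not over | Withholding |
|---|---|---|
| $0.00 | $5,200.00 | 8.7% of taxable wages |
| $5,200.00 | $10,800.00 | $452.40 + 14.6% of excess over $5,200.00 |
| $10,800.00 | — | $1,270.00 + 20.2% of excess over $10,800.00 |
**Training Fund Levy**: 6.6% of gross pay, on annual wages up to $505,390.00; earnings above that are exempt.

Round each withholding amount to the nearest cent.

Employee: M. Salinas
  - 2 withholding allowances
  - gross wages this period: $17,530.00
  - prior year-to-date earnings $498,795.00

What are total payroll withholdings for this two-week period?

$3,002.51

Earnings Tax: taxable = $17,530.00 − 2×$154.00 = $17,222.00
  $1,270.00 + 20.2% × ($17,222.00 − $10,800.00) = $1,270.00 + 20.2% × $6,422.00 = $2,567.24
Training Fund Levy: cap $505,390.00 − YTD $498,795.00 = $6,595.00 subject; 6.6% × $6,595.00 = $435.27
Total: $2,567.24 + $435.27 = $3,002.51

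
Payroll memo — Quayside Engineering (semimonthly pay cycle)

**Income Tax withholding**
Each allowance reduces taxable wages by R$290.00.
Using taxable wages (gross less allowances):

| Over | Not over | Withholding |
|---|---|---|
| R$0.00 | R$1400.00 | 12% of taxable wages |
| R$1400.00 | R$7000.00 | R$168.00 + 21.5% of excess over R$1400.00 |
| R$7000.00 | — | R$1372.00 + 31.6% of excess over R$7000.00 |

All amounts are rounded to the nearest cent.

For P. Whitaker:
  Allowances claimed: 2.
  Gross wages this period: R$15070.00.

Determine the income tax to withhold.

R$3738.84

Income Tax: taxable = R$15070.00 − 2×R$290.00 = R$14490.00
  R$1372.00 + 31.6% × (R$14490.00 − R$7000.00) = R$1372.00 + 31.6% × R$7490.00 = R$3738.84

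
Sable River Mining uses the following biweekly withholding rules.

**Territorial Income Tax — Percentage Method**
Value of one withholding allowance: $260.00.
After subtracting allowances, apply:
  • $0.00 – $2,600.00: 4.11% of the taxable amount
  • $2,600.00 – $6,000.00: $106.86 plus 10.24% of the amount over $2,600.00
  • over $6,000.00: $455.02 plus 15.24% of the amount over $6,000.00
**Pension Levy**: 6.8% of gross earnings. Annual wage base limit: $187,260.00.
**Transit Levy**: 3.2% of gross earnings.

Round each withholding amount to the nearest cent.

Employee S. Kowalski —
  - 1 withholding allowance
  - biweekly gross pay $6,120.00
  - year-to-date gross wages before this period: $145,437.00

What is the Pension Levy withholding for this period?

Pension Levy: 6.8% × $6,120.00 = $416.16

$416.16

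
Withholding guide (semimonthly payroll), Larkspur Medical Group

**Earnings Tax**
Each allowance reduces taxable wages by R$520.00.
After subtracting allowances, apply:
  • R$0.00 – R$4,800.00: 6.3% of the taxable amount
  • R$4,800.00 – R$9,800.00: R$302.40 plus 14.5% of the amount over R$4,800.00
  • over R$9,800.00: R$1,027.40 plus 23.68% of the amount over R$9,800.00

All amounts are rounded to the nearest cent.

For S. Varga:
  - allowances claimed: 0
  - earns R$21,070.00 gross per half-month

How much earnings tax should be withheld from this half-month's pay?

Earnings Tax: taxable = R$21,070.00
  R$1,027.40 + 23.68% × (R$21,070.00 − R$9,800.00) = R$1,027.40 + 23.68% × R$11,270.00 = R$3,696.14

R$3,696.14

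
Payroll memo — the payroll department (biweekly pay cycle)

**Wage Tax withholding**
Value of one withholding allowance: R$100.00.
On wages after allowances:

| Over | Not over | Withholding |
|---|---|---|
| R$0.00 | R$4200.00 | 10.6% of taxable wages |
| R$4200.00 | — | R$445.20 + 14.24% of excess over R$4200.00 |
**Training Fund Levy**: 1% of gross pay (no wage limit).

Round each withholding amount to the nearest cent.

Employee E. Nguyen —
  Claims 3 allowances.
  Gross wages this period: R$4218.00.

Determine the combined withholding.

Wage Tax: taxable = R$4218.00 − 3×R$100.00 = R$3918.00
  10.6% × R$3918.00 = R$415.31
Training Fund Levy: 1% × R$4218.00 = R$42.18
Total: R$415.31 + R$42.18 = R$457.49

R$457.49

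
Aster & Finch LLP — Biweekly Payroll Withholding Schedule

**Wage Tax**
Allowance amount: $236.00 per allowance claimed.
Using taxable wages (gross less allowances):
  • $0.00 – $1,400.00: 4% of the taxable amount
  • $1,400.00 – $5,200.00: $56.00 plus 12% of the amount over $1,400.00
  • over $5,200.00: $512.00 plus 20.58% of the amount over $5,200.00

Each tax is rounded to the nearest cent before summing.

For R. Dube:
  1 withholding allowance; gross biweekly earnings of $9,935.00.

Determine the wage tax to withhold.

$1,437.89

Wage Tax: taxable = $9,935.00 − 1×$236.00 = $9,699.00
  $512.00 + 20.58% × ($9,699.00 − $5,200.00) = $512.00 + 20.58% × $4,499.00 = $1,437.89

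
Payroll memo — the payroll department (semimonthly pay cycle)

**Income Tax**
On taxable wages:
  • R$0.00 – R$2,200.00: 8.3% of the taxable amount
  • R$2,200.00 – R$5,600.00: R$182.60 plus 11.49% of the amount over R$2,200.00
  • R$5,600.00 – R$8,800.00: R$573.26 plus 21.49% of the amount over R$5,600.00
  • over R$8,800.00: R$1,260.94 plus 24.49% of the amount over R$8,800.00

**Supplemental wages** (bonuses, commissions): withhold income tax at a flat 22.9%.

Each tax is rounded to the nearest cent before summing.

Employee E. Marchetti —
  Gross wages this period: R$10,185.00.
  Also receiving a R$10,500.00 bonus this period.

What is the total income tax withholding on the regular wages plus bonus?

R$4,004.63

Income Tax: taxable = R$10,185.00
  R$1,260.94 + 24.49% × (R$10,185.00 − R$8,800.00) = R$1,260.94 + 24.49% × R$1,385.00 = R$1,600.13
Supplemental (22.9% flat on bonus): 22.9% × R$10,500.00 = R$2,404.50
Total income tax: R$1,600.13 + R$2,404.50 = R$4,004.63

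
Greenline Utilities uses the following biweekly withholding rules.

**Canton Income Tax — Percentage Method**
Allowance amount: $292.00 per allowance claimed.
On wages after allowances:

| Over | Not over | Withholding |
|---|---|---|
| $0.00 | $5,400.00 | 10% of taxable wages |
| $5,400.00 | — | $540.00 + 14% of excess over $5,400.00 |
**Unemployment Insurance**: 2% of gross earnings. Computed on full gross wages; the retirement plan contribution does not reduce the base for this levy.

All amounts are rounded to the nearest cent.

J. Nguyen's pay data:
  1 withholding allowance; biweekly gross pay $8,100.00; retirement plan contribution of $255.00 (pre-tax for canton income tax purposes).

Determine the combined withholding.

Canton Income Tax: taxable = $8,100.00 − $255.00 − 1×$292.00 = $7,553.00
  $540.00 + 14% × ($7,553.00 − $5,400.00) = $540.00 + 14% × $2,153.00 = $841.42
Unemployment Insurance: 2% × $8,100.00 = $162.00
Total: $841.42 + $162.00 = $1,003.42

$1,003.42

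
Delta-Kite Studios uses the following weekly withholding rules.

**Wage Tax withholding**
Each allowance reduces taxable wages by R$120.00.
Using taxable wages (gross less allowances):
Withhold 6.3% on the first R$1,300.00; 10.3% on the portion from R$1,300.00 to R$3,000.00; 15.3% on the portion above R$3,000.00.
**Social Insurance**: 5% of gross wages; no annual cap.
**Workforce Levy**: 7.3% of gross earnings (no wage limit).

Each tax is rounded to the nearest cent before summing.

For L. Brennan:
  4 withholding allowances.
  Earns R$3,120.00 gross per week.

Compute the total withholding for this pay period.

R$603.68

Wage Tax: taxable = R$3,120.00 − 4×R$120.00 = R$2,640.00
  R$81.90 + 10.3% × (R$2,640.00 − R$1,300.00) = R$81.90 + 10.3% × R$1,340.00 = R$219.92
Social Insurance: 5% × R$3,120.00 = R$156.00
Workforce Levy: 7.3% × R$3,120.00 = R$227.76
Total: R$219.92 + R$156.00 + R$227.76 = R$603.68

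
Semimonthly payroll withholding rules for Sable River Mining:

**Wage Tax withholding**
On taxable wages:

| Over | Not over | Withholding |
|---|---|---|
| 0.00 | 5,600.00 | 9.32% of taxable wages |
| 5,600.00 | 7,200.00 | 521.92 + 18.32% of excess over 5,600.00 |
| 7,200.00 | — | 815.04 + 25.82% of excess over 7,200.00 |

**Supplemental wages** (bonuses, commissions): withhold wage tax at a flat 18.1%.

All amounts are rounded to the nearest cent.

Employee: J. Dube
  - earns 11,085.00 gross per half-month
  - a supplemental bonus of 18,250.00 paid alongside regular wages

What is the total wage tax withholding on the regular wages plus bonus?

Wage Tax: taxable = 11,085.00
  815.04 + 25.82% × (11,085.00 − 7,200.00) = 815.04 + 25.82% × 3,885.00 = 1,818.15
Supplemental (18.1% flat on bonus): 18.1% × 18,250.00 = 3,303.25
Total wage tax: 1,818.15 + 3,303.25 = 5,121.40

5,121.40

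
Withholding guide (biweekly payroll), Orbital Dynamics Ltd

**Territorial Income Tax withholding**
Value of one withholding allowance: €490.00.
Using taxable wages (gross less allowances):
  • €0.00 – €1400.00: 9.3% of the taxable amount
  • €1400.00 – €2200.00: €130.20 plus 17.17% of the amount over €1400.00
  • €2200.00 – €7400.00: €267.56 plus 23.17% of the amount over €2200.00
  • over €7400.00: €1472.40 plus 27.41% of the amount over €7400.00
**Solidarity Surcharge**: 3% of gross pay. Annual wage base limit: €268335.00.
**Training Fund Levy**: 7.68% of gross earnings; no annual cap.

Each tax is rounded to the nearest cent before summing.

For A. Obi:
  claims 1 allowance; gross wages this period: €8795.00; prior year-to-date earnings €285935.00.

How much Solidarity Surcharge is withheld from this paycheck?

Solidarity Surcharge: YTD €285935.00 ≥ cap €268335.00 → €0.00

€0.00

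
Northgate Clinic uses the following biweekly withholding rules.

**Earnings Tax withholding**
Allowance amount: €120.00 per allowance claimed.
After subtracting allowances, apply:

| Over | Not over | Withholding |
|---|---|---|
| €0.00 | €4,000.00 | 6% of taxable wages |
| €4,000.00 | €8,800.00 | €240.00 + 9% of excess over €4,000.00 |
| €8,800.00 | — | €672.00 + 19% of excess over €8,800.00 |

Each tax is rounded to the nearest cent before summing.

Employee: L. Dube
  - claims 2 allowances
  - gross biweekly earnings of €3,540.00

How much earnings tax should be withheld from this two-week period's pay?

€198.00

Earnings Tax: taxable = €3,540.00 − 2×€120.00 = €3,300.00
  6% × €3,300.00 = €198.00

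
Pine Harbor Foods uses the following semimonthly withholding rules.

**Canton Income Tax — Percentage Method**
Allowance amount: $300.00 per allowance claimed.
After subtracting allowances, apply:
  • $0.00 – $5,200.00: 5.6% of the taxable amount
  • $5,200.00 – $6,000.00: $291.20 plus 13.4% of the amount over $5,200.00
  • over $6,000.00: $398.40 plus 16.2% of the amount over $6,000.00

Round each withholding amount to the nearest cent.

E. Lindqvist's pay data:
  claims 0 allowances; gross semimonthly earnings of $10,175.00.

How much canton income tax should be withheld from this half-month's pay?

Canton Income Tax: taxable = $10,175.00
  $398.40 + 16.2% × ($10,175.00 − $6,000.00) = $398.40 + 16.2% × $4,175.00 = $1,074.75

$1,074.75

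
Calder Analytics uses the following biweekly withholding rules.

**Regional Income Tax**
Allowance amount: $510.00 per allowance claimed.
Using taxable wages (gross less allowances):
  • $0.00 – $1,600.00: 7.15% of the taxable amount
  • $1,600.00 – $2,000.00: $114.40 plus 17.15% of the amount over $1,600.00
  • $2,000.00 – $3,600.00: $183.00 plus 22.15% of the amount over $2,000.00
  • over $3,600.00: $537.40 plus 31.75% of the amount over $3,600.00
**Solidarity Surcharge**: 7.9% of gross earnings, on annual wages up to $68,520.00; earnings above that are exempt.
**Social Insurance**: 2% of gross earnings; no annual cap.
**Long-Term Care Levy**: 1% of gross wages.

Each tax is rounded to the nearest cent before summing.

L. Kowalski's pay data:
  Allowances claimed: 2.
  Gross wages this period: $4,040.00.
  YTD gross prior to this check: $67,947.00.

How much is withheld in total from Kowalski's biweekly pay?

Regional Income Tax: taxable = $4,040.00 − 2×$510.00 = $3,020.00
  $183.00 + 22.15% × ($3,020.00 − $2,000.00) = $183.00 + 22.15% × $1,020.00 = $408.93
Solidarity Surcharge: cap $68,520.00 − YTD $67,947.00 = $573.00 subject; 7.9% × $573.00 = $45.27
Social Insurance: 2% × $4,040.00 = $80.80
Long-Term Care Levy: 1% × $4,040.00 = $40.40
Total: $408.93 + $45.27 + $80.80 + $40.40 = $575.40

$575.40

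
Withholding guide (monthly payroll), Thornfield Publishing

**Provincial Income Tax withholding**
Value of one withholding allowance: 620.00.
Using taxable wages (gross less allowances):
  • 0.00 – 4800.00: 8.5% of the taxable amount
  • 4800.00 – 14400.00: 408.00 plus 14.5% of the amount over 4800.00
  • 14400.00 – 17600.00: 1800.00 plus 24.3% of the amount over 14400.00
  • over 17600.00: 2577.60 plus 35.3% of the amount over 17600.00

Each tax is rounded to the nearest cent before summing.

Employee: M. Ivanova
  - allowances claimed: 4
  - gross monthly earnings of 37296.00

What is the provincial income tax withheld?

Provincial Income Tax: taxable = 37296.00 − 4×620.00 = 34816.00
  2577.60 + 35.3% × (34816.00 − 17600.00) = 2577.60 + 35.3% × 17216.00 = 8654.85

8654.85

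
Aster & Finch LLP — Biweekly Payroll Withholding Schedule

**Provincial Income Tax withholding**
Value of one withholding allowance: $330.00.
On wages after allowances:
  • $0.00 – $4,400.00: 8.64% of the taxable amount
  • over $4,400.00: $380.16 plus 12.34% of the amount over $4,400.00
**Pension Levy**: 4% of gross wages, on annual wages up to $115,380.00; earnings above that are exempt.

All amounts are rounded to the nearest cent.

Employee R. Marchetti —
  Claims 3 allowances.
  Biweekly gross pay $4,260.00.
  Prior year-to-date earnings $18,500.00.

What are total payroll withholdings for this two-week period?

$452.93

Provincial Income Tax: taxable = $4,260.00 − 3×$330.00 = $3,270.00
  8.64% × $3,270.00 = $282.53
Pension Levy: 4% × $4,260.00 = $170.40
Total: $282.53 + $170.40 = $452.93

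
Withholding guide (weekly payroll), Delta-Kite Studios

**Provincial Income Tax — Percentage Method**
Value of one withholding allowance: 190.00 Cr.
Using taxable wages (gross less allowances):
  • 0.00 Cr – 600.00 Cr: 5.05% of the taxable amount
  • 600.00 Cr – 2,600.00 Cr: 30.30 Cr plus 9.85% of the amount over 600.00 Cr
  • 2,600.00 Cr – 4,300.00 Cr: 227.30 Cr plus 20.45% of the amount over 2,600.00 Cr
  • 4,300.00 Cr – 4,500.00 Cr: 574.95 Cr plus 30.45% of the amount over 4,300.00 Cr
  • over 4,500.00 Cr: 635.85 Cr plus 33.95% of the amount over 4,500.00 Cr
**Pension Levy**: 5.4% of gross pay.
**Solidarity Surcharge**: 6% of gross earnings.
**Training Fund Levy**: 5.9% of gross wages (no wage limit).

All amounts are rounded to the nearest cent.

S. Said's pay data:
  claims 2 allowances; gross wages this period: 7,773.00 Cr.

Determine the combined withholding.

Provincial Income Tax: taxable = 7,773.00 Cr − 2×190.00 Cr = 7,393.00 Cr
  635.85 Cr + 33.95% × (7,393.00 Cr − 4,500.00 Cr) = 635.85 Cr + 33.95% × 2,893.00 Cr = 1,618.02 Cr
Pension Levy: 5.4% × 7,773.00 Cr = 419.74 Cr
Solidarity Surcharge: 6% × 7,773.00 Cr = 466.38 Cr
Training Fund Levy: 5.9% × 7,773.00 Cr = 458.61 Cr
Total: 1,618.02 Cr + 419.74 Cr + 466.38 Cr + 458.61 Cr = 2,962.75 Cr

2,962.75 Cr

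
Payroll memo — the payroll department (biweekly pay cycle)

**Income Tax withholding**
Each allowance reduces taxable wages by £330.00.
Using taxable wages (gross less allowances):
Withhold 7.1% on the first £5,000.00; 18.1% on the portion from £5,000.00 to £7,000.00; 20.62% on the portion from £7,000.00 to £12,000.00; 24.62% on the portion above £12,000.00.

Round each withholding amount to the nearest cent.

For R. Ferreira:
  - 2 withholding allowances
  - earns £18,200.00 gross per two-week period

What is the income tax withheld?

Income Tax: taxable = £18,200.00 − 2×£330.00 = £17,540.00
  £1,748.00 + 24.62% × (£17,540.00 − £12,000.00) = £1,748.00 + 24.62% × £5,540.00 = £3,111.95

£3,111.95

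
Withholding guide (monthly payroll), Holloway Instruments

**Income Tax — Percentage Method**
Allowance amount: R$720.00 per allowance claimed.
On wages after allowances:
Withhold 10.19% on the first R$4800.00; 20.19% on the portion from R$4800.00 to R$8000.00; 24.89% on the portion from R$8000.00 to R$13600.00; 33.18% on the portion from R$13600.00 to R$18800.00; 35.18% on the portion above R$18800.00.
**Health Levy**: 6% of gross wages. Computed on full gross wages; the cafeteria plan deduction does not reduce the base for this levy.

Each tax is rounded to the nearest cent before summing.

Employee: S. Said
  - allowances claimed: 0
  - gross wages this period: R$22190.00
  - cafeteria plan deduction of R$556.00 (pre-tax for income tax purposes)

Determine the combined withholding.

R$6582.80

Income Tax: taxable = R$22190.00 − R$556.00 = R$21634.00
  R$4254.40 + 35.18% × (R$21634.00 − R$18800.00) = R$4254.40 + 35.18% × R$2834.00 = R$5251.40
Health Levy: 6% × R$22190.00 = R$1331.40
Total: R$5251.40 + R$1331.40 = R$6582.80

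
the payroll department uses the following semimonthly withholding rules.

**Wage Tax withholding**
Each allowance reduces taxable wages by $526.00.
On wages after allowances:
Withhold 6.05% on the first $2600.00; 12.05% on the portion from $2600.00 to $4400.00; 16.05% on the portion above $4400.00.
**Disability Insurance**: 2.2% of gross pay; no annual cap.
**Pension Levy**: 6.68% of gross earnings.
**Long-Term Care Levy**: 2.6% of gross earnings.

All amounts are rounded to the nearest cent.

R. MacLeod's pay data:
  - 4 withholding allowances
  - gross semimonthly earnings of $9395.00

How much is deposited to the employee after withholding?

$7478.24

Wage Tax: taxable = $9395.00 − 4×$526.00 = $7291.00
  $374.20 + 16.05% × ($7291.00 − $4400.00) = $374.20 + 16.05% × $2891.00 = $838.21
Disability Insurance: 2.2% × $9395.00 = $206.69
Pension Levy: 6.68% × $9395.00 = $627.59
Long-Term Care Levy: 2.6% × $9395.00 = $244.27
Total withheld: $838.21 + $206.69 + $627.59 + $244.27 = $1916.76
Net pay: $9395.00 − $1916.76 = $7478.24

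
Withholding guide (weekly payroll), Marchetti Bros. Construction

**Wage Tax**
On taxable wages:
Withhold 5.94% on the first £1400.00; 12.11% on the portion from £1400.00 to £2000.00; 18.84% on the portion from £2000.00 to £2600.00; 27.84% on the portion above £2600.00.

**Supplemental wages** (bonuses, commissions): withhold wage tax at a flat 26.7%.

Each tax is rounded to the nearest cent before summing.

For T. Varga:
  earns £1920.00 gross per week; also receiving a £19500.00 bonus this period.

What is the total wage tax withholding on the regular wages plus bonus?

Wage Tax: taxable = £1920.00
  £83.16 + 12.11% × (£1920.00 − £1400.00) = £83.16 + 12.11% × £520.00 = £146.13
Supplemental (26.7% flat on bonus): 26.7% × £19500.00 = £5206.50
Total wage tax: £146.13 + £5206.50 = £5352.63

£5352.63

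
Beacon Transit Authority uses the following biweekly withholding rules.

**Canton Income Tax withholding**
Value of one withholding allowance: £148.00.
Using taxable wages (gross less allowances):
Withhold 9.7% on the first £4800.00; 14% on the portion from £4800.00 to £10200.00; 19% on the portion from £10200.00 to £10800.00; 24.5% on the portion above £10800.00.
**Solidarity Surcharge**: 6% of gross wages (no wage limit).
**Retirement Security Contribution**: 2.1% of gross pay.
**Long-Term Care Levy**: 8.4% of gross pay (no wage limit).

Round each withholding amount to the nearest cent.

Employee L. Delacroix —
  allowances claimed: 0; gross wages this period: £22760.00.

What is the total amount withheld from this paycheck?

Canton Income Tax: taxable = £22760.00
  £1335.60 + 24.5% × (£22760.00 − £10800.00) = £1335.60 + 24.5% × £11960.00 = £4265.80
Solidarity Surcharge: 6% × £22760.00 = £1365.60
Retirement Security Contribution: 2.1% × £22760.00 = £477.96
Long-Term Care Levy: 8.4% × £22760.00 = £1911.84
Total: £4265.80 + £1365.60 + £477.96 + £1911.84 = £8021.20

£8021.20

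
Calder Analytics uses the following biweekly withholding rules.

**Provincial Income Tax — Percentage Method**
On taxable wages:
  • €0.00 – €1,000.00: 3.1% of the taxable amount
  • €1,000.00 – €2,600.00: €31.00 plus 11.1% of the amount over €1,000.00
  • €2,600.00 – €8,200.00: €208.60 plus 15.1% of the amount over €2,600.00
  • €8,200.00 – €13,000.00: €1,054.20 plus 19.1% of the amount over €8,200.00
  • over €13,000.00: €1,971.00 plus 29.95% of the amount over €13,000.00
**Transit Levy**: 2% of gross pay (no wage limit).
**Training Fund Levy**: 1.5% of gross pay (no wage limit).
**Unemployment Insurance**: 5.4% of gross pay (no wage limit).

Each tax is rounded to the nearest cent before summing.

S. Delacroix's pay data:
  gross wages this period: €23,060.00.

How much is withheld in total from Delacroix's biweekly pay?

€7,036.31

Provincial Income Tax: taxable = €23,060.00
  €1,971.00 + 29.95% × (€23,060.00 − €13,000.00) = €1,971.00 + 29.95% × €10,060.00 = €4,983.97
Transit Levy: 2% × €23,060.00 = €461.20
Training Fund Levy: 1.5% × €23,060.00 = €345.90
Unemployment Insurance: 5.4% × €23,060.00 = €1,245.24
Total: €4,983.97 + €461.20 + €345.90 + €1,245.24 = €7,036.31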